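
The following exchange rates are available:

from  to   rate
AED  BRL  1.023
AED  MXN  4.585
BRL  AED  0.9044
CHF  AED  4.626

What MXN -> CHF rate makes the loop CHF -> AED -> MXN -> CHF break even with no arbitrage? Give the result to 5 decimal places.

Known legs of the cycle: 4.626 × 4.585 = 21.21021
For no arbitrage the full-cycle product must be 1, so the missing rate is 1 / 21.21021 ≈ 0.0471471.

0.04715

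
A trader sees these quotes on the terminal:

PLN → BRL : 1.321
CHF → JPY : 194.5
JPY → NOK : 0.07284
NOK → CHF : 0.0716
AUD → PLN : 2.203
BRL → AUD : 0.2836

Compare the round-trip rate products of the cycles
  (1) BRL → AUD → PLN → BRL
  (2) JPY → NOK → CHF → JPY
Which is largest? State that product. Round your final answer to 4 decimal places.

1.0144

(1) 0.2836 × 2.203 × 1.321 = 0.82532
(2) 0.07284 × 0.0716 × 194.5 = 1.01438
Highest is cycle (2) at 1.0144 (>1, arbitrage).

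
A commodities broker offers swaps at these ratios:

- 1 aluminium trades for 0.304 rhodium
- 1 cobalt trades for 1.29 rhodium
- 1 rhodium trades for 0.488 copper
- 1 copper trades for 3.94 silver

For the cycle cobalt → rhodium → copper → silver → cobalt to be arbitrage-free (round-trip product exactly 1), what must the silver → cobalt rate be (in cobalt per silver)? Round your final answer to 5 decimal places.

Known legs of the cycle: 1.29 × 0.488 × 3.94 = 2.4803088
For no arbitrage the full-cycle product must be 1, so the missing rate is 1 / 2.4803088 ≈ 0.4031756.

0.40318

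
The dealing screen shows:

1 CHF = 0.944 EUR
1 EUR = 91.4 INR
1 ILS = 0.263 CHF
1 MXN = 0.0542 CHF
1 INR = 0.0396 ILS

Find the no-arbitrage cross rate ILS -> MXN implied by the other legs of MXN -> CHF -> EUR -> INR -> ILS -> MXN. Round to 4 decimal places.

Known legs of the cycle: 0.0542 × 0.944 × 91.4 × 0.0396 = 0.185187923712
For no arbitrage the full-cycle product must be 1, so the missing rate is 1 / 0.185187923712 ≈ 5.399920.

5.3999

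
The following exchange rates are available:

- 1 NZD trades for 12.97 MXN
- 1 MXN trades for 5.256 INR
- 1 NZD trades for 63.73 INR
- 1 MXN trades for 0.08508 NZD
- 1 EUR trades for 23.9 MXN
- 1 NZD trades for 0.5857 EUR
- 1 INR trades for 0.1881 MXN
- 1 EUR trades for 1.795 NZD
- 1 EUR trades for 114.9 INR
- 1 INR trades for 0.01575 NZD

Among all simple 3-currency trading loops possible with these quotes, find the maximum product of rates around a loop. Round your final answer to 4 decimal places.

NZD→EUR→MXN→NZD: 0.5857 × 23.9 × 0.08508 = 1.19097
NZD→MXN→INR→NZD: 12.97 × 5.256 × 0.01575 = 1.07368
NZD→EUR→INR→NZD: 0.5857 × 114.9 × 0.01575 = 1.05993
NZD→INR→MXN→NZD: 63.73 × 0.1881 × 0.08508 = 1.01991
Maximum is NZD→EUR→MXN→NZD at 1.1910; arbitrage exists.

1.1910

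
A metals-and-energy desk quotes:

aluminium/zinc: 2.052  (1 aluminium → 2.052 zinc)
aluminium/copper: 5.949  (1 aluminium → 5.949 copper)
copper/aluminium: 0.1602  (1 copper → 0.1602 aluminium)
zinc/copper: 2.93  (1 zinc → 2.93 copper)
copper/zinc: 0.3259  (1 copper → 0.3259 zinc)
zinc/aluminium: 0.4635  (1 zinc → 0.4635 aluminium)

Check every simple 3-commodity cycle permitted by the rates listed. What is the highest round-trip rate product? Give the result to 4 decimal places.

copper→aluminium→zinc→copper: 0.1602 × 2.052 × 2.93 = 0.96318
copper→zinc→aluminium→copper: 0.3259 × 0.4635 × 5.949 = 0.89862
Maximum is copper→aluminium→zinc→copper at 0.9632; no arbitrage — every cycle loses value.

0.9632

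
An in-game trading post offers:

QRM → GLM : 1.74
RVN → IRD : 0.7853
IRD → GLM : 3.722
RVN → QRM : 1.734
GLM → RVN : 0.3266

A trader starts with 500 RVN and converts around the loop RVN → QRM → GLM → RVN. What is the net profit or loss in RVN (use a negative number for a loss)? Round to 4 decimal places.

-7.2978

500 RVN × 1.734 = 867 QRM
867 QRM × 1.74 = 1508.58 GLM
1508.58 GLM × 0.3266 = 492.702228 RVN
Net change: 492.702228 − 500 = -7.297772 RVN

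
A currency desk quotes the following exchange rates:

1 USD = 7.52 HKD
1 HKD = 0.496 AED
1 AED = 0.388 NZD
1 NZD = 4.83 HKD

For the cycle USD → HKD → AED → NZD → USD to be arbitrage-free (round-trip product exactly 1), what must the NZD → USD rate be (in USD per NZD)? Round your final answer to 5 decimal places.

Known legs of the cycle: 7.52 × 0.496 × 0.388 = 1.44720896
For no arbitrage the full-cycle product must be 1, so the missing rate is 1 / 1.44720896 ≈ 0.6909852.

0.69099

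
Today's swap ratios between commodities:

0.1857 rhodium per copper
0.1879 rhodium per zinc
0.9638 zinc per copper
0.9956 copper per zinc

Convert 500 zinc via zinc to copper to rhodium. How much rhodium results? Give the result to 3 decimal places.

92.441

500 zinc × 0.9956 = 497.8 copper
497.8 copper × 0.1857 = 92.44146 rhodium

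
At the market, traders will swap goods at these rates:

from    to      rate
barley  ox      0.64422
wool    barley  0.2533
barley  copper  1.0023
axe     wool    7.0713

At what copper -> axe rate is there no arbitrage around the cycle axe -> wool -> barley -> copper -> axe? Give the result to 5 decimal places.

0.55702

Known legs of the cycle: 7.0713 × 0.2533 × 1.0023 = 1.795279958667
For no arbitrage the full-cycle product must be 1, so the missing rate is 1 / 1.795279958667 ≈ 0.5570162.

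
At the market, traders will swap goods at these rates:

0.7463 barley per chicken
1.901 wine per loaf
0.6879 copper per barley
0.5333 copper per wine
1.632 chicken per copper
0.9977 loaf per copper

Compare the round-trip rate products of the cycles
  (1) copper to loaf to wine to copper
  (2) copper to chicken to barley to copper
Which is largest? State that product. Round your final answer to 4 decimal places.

1.0115

(1) 0.9977 × 1.901 × 0.5333 = 1.01147
(2) 1.632 × 0.7463 × 0.6879 = 0.83784
Highest is cycle (1) at 1.0115 (>1, arbitrage).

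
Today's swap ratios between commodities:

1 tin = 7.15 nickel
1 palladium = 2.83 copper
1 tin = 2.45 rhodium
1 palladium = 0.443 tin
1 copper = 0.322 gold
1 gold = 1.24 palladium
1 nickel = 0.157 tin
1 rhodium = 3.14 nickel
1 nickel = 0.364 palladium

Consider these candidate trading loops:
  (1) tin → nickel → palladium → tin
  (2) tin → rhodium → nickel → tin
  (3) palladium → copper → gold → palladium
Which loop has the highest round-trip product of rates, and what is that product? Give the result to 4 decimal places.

1.2078

(1) 7.15 × 0.364 × 0.443 = 1.15295
(2) 2.45 × 3.14 × 0.157 = 1.20780
(3) 2.83 × 0.322 × 1.24 = 1.12996
Highest is cycle (2) at 1.2078 (>1, arbitrage).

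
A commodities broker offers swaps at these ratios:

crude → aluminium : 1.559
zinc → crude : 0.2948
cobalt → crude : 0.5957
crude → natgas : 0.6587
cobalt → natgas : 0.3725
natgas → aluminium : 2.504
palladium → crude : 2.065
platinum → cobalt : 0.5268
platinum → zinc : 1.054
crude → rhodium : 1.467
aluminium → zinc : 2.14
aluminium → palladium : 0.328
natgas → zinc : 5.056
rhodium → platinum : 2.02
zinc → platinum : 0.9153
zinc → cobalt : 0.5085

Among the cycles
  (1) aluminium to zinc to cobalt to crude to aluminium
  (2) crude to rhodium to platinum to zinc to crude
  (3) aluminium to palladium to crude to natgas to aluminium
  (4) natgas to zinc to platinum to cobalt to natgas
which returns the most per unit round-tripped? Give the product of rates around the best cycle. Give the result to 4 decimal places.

1.1172

(1) 2.14 × 0.5085 × 0.5957 × 1.559 = 1.01060
(2) 1.467 × 2.02 × 1.054 × 0.2948 = 0.92077
(3) 0.328 × 2.065 × 0.6587 × 2.504 = 1.11716
(4) 5.056 × 0.9153 × 0.5268 × 0.3725 = 0.90812
Highest is cycle (3) at 1.1172 (>1, arbitrage).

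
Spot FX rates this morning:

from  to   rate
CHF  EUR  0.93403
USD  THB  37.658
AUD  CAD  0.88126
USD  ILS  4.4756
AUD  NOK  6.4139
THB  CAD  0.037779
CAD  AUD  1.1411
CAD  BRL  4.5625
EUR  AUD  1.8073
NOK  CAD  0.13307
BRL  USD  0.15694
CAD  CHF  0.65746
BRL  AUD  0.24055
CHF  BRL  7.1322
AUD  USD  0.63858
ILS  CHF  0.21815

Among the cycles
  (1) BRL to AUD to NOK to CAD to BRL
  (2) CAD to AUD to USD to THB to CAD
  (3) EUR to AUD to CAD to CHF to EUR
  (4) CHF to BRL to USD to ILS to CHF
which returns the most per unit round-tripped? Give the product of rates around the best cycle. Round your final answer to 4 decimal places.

1.0929

(1) 0.24055 × 6.4139 × 0.13307 × 4.5625 = 0.93672
(2) 1.1411 × 0.63858 × 37.658 × 0.037779 = 1.03668
(3) 1.8073 × 0.88126 × 0.65746 × 0.93403 = 0.97806
(4) 7.1322 × 0.15694 × 4.4756 × 0.21815 = 1.09286
Highest is cycle (4) at 1.0929 (>1, arbitrage).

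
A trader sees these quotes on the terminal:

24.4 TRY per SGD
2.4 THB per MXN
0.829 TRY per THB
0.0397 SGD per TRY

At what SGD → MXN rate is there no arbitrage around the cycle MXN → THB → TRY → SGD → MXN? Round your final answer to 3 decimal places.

Known legs of the cycle: 2.4 × 0.829 × 0.0397 = 0.07898712
For no arbitrage the full-cycle product must be 1, so the missing rate is 1 / 0.07898712 ≈ 12.66029.

12.660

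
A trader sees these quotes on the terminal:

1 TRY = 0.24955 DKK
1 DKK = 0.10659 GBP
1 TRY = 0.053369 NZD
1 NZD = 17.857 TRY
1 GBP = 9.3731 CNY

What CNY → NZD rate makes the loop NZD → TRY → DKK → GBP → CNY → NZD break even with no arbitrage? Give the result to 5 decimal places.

Known legs of the cycle: 17.857 × 0.24955 × 0.10659 × 9.3731 = 4.45210896894956115
For no arbitrage the full-cycle product must be 1, so the missing rate is 1 / 4.45210896894956115 ≈ 0.2246127.

0.22461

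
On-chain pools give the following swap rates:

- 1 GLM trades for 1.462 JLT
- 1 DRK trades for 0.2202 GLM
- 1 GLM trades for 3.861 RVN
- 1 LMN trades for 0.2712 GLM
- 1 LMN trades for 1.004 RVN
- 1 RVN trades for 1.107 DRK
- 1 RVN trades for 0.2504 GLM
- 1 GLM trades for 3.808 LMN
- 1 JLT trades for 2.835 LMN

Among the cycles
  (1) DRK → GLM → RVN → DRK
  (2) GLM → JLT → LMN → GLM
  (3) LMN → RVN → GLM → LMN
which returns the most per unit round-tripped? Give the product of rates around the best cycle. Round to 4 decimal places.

(1) 0.2202 × 3.861 × 1.107 = 0.94116
(2) 1.462 × 2.835 × 0.2712 = 1.12406
(3) 1.004 × 0.2504 × 3.808 = 0.95734
Highest is cycle (2) at 1.1241 (>1, arbitrage).

1.1241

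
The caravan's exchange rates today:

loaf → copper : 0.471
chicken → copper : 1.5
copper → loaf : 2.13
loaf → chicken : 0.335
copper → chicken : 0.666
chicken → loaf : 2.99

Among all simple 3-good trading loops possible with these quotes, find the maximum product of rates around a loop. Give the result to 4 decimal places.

loaf→chicken→copper→loaf: 0.335 × 1.5 × 2.13 = 1.07033
loaf→copper→chicken→loaf: 0.471 × 0.666 × 2.99 = 0.93792
Maximum is loaf→chicken→copper→loaf at 1.0703; arbitrage exists.

1.0703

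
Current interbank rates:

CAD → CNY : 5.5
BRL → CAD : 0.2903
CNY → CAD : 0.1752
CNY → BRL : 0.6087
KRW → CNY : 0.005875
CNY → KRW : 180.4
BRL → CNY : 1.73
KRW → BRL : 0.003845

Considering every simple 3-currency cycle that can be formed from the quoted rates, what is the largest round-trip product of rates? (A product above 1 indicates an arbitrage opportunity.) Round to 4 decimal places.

KRW→BRL→CNY→KRW: 0.003845 × 1.73 × 180.4 = 1.19999
CAD→CNY→BRL→CAD: 5.5 × 0.6087 × 0.2903 = 0.97188
Maximum is KRW→BRL→CNY→KRW at 1.2000; arbitrage exists.

1.2000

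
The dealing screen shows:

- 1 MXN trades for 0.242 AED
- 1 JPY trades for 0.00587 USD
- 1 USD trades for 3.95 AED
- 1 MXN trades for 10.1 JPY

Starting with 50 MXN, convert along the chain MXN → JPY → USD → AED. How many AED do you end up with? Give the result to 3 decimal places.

50 MXN × 10.1 = 505 JPY
505 JPY × 0.00587 = 2.96435 USD
2.96435 USD × 3.95 = 11.7091825 AED

11.709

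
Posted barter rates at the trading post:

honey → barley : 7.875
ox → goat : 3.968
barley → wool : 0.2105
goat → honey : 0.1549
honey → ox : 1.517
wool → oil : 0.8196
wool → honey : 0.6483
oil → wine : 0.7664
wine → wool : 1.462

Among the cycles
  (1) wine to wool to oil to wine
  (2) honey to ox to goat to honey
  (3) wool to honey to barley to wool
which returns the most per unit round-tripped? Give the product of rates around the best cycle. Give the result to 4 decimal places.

(1) 1.462 × 0.8196 × 0.7664 = 0.91834
(2) 1.517 × 3.968 × 0.1549 = 0.93241
(3) 0.6483 × 7.875 × 0.2105 = 1.07468
Highest is cycle (3) at 1.0747 (>1, arbitrage).

1.0747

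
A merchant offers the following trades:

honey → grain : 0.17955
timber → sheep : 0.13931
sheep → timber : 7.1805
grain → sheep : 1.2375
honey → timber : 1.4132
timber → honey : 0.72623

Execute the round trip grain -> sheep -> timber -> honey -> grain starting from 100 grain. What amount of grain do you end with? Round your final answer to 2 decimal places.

115.87

100 grain × 1.2375 = 123.75 sheep
123.75 sheep × 7.1805 = 888.586875 timber
888.586875 timber × 0.72623 = 645.31844623125 honey
645.31844623125 honey × 0.17955 = 115.8669270208209375 grain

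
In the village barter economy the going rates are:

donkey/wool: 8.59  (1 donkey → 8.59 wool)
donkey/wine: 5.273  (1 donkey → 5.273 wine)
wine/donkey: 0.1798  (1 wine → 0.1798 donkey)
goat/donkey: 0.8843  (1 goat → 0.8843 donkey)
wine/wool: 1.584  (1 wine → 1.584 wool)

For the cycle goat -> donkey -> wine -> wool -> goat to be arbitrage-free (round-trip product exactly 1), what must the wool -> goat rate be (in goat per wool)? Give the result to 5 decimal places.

0.13539

Known legs of the cycle: 0.8843 × 5.273 × 1.584 = 7.3860556176
For no arbitrage the full-cycle product must be 1, so the missing rate is 1 / 7.3860556176 ≈ 0.1353903.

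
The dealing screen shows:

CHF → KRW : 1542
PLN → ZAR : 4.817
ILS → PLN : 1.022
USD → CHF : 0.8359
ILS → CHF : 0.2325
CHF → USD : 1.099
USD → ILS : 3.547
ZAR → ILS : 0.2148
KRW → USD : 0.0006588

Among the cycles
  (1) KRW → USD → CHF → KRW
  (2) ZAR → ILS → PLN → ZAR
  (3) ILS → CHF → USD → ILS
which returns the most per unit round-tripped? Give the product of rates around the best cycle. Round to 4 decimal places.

(1) 0.0006588 × 0.8359 × 1542 = 0.84917
(2) 0.2148 × 1.022 × 4.817 = 1.05745
(3) 0.2325 × 1.099 × 3.547 = 0.90632
Highest is cycle (2) at 1.0575 (>1, arbitrage).

1.0575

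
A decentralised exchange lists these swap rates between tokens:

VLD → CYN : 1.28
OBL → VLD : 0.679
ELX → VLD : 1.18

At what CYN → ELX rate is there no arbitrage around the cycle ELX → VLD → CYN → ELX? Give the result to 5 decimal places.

0.66208

Known legs of the cycle: 1.18 × 1.28 = 1.5104
For no arbitrage the full-cycle product must be 1, so the missing rate is 1 / 1.5104 ≈ 0.6620763.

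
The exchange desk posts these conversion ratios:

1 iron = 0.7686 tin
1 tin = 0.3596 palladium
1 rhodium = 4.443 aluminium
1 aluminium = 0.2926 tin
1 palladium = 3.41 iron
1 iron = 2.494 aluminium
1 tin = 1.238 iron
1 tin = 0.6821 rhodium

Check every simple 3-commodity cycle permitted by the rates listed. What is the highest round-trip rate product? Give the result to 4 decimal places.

palladium→iron→tin→palladium: 3.41 × 0.7686 × 0.3596 = 0.94248
tin→iron→aluminium→tin: 1.238 × 2.494 × 0.2926 = 0.90342
rhodium→aluminium→tin→rhodium: 4.443 × 0.2926 × 0.6821 = 0.88674
Maximum is palladium→iron→tin→palladium at 0.9425; no arbitrage — every cycle loses value.

0.9425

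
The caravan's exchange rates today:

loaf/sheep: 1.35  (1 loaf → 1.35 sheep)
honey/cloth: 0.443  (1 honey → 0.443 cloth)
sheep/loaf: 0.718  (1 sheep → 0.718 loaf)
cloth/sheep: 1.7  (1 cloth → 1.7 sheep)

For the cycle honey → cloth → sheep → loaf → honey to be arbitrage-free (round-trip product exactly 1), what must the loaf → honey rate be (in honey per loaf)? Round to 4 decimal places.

Known legs of the cycle: 0.443 × 1.7 × 0.718 = 0.5407258
For no arbitrage the full-cycle product must be 1, so the missing rate is 1 / 0.5407258 ≈ 1.849366.

1.8494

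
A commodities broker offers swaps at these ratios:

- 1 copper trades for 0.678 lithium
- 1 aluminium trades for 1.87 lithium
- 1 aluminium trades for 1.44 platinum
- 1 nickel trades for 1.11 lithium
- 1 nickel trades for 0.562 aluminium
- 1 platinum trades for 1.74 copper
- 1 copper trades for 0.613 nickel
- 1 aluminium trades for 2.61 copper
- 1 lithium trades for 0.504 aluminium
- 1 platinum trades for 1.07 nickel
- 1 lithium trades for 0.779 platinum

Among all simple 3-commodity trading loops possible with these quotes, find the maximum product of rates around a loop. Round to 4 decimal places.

lithium→platinum→nickel→lithium: 0.779 × 1.07 × 1.11 = 0.92522
lithium→platinum→copper→lithium: 0.779 × 1.74 × 0.678 = 0.91900
aluminium→copper→nickel→aluminium: 2.61 × 0.613 × 0.562 = 0.89916
aluminium→copper→lithium→aluminium: 2.61 × 0.678 × 0.504 = 0.89187
aluminium→platinum→nickel→aluminium: 1.44 × 1.07 × 0.562 = 0.86593
Maximum is lithium→platinum→nickel→lithium at 0.9252; no arbitrage — every cycle loses value.

0.9252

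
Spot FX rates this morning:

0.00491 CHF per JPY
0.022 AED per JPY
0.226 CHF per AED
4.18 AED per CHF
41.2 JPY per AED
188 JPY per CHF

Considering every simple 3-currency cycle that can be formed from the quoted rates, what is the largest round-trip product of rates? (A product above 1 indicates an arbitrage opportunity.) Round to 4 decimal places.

0.9347

JPY→AED→CHF→JPY: 0.022 × 0.226 × 188 = 0.93474
JPY→CHF→AED→JPY: 0.00491 × 4.18 × 41.2 = 0.84558
Maximum is JPY→AED→CHF→JPY at 0.9347; no arbitrage — every cycle loses value.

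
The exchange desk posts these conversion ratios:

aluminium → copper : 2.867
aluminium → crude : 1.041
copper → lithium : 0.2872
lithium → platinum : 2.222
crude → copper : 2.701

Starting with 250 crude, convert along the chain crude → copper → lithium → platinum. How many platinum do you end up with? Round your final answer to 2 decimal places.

430.92

250 crude × 2.701 = 675.25 copper
675.25 copper × 0.2872 = 193.9318 lithium
193.9318 lithium × 2.222 = 430.9164596 platinum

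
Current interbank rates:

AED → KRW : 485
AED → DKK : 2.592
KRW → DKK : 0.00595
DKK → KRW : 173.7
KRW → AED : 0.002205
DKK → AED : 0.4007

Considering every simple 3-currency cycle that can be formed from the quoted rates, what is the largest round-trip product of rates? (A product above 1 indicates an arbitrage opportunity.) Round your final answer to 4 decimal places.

1.1563

KRW→DKK→AED→KRW: 0.00595 × 0.4007 × 485 = 1.15632
KRW→AED→DKK→KRW: 0.002205 × 2.592 × 173.7 = 0.99276
Maximum is KRW→DKK→AED→KRW at 1.1563; arbitrage exists.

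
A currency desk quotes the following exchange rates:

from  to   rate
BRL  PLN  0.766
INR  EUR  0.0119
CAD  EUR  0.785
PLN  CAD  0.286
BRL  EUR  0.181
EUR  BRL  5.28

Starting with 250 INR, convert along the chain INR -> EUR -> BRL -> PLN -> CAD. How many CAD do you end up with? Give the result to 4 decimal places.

250 INR × 0.0119 = 2.975 EUR
2.975 EUR × 5.28 = 15.708 BRL
15.708 BRL × 0.766 = 12.032328 PLN
12.032328 PLN × 0.286 = 3.441245808 CAD

3.4412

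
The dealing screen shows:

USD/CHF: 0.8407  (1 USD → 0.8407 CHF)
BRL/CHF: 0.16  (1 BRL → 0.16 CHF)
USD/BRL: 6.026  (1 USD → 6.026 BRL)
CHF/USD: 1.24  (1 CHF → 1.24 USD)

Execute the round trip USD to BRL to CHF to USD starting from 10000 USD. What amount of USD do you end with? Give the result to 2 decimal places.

11955.58

10000 USD × 6.026 = 60260 BRL
60260 BRL × 0.16 = 9641.6 CHF
9641.6 CHF × 1.24 = 11955.584 USD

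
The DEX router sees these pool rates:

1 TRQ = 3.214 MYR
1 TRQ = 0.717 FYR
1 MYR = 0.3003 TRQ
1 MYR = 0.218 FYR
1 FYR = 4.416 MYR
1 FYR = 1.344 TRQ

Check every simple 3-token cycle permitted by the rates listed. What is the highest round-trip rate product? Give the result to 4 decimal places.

FYR→MYR→TRQ→FYR: 4.416 × 0.3003 × 0.717 = 0.95083
FYR→TRQ→MYR→FYR: 1.344 × 3.214 × 0.218 = 0.94168
Maximum is FYR→MYR→TRQ→FYR at 0.9508; no arbitrage — every cycle loses value.

0.9508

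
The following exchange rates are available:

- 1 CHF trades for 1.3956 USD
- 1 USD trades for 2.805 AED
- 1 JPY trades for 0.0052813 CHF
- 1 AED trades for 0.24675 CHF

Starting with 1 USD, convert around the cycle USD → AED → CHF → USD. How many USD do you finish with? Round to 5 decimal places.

1 USD × 2.805 = 2.805 AED
2.805 AED × 0.24675 = 0.69213375 CHF
0.69213375 CHF × 1.3956 = 0.9659418615 USD

0.96594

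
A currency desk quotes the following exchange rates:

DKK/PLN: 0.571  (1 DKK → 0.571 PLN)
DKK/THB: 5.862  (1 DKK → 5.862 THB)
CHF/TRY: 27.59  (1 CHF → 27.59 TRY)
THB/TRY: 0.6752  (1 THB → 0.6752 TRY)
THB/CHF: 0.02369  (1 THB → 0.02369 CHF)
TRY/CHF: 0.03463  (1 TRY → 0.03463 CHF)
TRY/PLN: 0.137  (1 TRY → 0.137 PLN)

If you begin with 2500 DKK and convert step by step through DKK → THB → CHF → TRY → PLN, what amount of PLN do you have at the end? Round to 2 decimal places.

1312.27

2500 DKK × 5.862 = 14655 THB
14655 THB × 0.02369 = 347.17695 CHF
347.17695 CHF × 27.59 = 9578.6120505 TRY
9578.6120505 TRY × 0.137 = 1312.2698509185 PLN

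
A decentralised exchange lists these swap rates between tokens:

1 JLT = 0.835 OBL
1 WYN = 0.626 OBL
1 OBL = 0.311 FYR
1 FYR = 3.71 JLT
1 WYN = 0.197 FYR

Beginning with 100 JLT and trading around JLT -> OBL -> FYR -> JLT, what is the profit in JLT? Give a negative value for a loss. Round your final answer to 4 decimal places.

-3.6569

100 JLT × 0.835 = 83.5 OBL
83.5 OBL × 0.311 = 25.9685 FYR
25.9685 FYR × 3.71 = 96.343135 JLT
Net change: 96.343135 − 100 = -3.656865 JLT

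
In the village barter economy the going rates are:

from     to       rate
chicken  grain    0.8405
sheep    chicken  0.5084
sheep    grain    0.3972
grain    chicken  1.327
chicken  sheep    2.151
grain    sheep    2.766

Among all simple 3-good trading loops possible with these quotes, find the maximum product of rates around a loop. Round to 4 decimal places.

sheep→chicken→grain→sheep: 0.5084 × 0.8405 × 2.766 = 1.18194
sheep→grain→chicken→sheep: 0.3972 × 1.327 × 2.151 = 1.13376
Maximum is sheep→chicken→grain→sheep at 1.1819; arbitrage exists.

1.1819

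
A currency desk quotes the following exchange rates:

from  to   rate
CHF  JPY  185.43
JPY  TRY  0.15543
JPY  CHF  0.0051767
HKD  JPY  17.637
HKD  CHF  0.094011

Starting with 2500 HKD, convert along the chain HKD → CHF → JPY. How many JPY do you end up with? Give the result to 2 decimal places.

2500 HKD × 0.094011 = 235.0275 CHF
235.0275 CHF × 185.43 = 43581.149325 JPY

43581.15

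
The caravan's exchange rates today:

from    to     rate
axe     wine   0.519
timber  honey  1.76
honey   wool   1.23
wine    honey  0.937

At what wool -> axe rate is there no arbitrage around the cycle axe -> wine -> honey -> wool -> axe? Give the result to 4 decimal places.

Known legs of the cycle: 0.519 × 0.937 × 1.23 = 0.59815269
For no arbitrage the full-cycle product must be 1, so the missing rate is 1 / 0.59815269 ≈ 1.671814.

1.6718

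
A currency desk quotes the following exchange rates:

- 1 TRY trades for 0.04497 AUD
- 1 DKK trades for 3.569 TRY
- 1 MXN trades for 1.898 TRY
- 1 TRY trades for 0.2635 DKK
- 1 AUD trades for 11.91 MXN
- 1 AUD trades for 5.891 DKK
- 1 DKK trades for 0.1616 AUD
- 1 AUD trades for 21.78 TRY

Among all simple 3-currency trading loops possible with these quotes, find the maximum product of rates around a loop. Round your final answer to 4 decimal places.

MXN→TRY→AUD→MXN: 1.898 × 0.04497 × 11.91 = 1.01655
DKK→TRY→AUD→DKK: 3.569 × 0.04497 × 5.891 = 0.94549
DKK→AUD→TRY→DKK: 0.1616 × 21.78 × 0.2635 = 0.92743
Maximum is MXN→TRY→AUD→MXN at 1.0166; arbitrage exists.

1.0166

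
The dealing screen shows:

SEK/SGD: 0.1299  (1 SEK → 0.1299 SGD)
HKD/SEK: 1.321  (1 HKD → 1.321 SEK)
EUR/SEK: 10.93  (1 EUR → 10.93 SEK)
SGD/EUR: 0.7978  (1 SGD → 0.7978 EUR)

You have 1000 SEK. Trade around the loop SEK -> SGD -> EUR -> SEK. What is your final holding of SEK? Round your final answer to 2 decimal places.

1132.72

1000 SEK × 0.1299 = 129.9 SGD
129.9 SGD × 0.7978 = 103.63422 EUR
103.63422 EUR × 10.93 = 1132.7220246 SEK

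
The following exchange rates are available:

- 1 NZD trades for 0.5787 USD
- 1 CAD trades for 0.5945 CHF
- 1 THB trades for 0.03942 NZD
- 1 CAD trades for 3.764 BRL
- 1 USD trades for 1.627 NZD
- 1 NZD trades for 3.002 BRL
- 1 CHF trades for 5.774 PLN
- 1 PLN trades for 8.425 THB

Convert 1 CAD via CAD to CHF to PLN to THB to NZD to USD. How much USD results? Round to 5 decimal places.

1 CAD × 0.5945 = 0.5945 CHF
0.5945 CHF × 5.774 = 3.432643 PLN
3.432643 PLN × 8.425 = 28.920017275 THB
28.920017275 THB × 0.03942 = 1.1400270809805 NZD
1.1400270809805 NZD × 0.5787 = 0.65973367176341535 USD

0.65973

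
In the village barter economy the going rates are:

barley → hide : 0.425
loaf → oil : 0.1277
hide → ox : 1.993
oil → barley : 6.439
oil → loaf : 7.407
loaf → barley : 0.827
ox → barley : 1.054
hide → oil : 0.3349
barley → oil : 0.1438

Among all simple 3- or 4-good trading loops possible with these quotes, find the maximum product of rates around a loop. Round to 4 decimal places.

0.9165

oil→barley→hide→oil: 6.439 × 0.425 × 0.3349 = 0.91648
hide→ox→barley→hide: 1.993 × 1.054 × 0.425 = 0.89276
oil→loaf→barley→oil: 7.407 × 0.827 × 0.1438 = 0.88086
oil→loaf→barley→hide→oil: 7.407 × 0.827 × 0.425 × 0.3349 = 0.87187
Maximum is oil→barley→hide→oil at 0.9165; no arbitrage — every cycle loses value.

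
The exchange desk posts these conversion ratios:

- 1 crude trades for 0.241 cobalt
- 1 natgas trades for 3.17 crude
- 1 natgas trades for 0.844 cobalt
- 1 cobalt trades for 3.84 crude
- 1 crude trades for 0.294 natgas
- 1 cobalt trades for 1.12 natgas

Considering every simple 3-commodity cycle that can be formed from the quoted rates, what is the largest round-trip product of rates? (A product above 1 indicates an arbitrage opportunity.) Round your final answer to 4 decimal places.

natgas→cobalt→crude→natgas: 0.844 × 3.84 × 0.294 = 0.95284
natgas→crude→cobalt→natgas: 3.17 × 0.241 × 1.12 = 0.85565
Maximum is natgas→cobalt→crude→natgas at 0.9528; no arbitrage — every cycle loses value.

0.9528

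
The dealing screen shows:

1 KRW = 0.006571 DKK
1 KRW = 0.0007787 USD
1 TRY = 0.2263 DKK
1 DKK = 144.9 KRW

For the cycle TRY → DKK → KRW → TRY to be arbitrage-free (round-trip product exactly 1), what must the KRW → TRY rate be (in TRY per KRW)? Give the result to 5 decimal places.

0.03050

Known legs of the cycle: 0.2263 × 144.9 = 32.79087
For no arbitrage the full-cycle product must be 1, so the missing rate is 1 / 32.79087 ≈ 0.0304963.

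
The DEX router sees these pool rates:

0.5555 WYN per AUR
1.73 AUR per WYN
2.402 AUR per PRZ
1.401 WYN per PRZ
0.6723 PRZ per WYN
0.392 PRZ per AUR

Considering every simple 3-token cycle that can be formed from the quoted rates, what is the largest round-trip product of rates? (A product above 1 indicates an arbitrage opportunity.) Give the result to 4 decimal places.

0.9501

WYN→AUR→PRZ→WYN: 1.73 × 0.392 × 1.401 = 0.95010
WYN→PRZ→AUR→WYN: 0.6723 × 2.402 × 0.5555 = 0.89706
Maximum is WYN→AUR→PRZ→WYN at 0.9501; no arbitrage — every cycle loses value.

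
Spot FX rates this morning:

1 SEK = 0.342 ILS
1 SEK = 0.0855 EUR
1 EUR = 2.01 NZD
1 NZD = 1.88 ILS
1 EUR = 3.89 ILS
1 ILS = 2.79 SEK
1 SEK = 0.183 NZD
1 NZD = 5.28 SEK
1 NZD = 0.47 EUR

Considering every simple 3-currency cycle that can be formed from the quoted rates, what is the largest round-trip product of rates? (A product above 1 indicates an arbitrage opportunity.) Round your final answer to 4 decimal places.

SEK→NZD→ILS→SEK: 0.183 × 1.88 × 2.79 = 0.95987
SEK→EUR→ILS→SEK: 0.0855 × 3.89 × 2.79 = 0.92794
SEK→EUR→NZD→SEK: 0.0855 × 2.01 × 5.28 = 0.90739
Maximum is SEK→NZD→ILS→SEK at 0.9599; no arbitrage — every cycle loses value.

0.9599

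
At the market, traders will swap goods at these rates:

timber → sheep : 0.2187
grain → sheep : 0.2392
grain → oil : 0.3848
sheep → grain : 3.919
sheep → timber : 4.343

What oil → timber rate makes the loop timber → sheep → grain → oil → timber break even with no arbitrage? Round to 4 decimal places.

Known legs of the cycle: 0.2187 × 3.919 × 0.3848 = 0.32980642344
For no arbitrage the full-cycle product must be 1, so the missing rate is 1 / 0.32980642344 ≈ 3.032082.

3.0321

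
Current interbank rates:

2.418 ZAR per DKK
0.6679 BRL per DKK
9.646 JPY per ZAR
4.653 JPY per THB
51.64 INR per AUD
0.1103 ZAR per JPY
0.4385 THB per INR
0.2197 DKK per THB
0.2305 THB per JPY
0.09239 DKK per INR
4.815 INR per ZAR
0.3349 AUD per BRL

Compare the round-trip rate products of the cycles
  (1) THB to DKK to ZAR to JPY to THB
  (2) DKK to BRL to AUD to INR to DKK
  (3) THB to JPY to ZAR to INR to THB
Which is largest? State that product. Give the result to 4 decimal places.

(1) 0.2197 × 2.418 × 9.646 × 0.2305 = 1.18115
(2) 0.6679 × 0.3349 × 51.64 × 0.09239 = 1.06718
(3) 4.653 × 0.1103 × 4.815 × 0.4385 = 1.08361
Highest is cycle (1) at 1.1811 (>1, arbitrage).

1.1811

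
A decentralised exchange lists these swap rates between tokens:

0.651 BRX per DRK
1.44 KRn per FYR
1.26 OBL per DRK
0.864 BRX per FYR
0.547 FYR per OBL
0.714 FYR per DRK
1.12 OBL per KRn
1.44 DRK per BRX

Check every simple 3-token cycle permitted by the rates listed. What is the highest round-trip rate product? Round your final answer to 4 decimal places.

0.8883

FYR→BRX→DRK→FYR: 0.864 × 1.44 × 0.714 = 0.88833
FYR→KRn→OBL→FYR: 1.44 × 1.12 × 0.547 = 0.88220
Maximum is FYR→BRX→DRK→FYR at 0.8883; no arbitrage — every cycle loses value.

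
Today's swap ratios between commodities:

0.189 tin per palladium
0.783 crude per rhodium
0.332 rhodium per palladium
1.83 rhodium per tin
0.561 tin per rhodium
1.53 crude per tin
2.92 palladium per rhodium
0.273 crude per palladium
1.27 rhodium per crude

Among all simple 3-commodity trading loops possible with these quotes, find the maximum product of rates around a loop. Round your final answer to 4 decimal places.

1.0901

tin→crude→rhodium→tin: 1.53 × 1.27 × 0.561 = 1.09008
crude→rhodium→palladium→crude: 1.27 × 2.92 × 0.273 = 1.01239
tin→rhodium→palladium→tin: 1.83 × 2.92 × 0.189 = 1.00994
Maximum is tin→crude→rhodium→tin at 1.0901; arbitrage exists.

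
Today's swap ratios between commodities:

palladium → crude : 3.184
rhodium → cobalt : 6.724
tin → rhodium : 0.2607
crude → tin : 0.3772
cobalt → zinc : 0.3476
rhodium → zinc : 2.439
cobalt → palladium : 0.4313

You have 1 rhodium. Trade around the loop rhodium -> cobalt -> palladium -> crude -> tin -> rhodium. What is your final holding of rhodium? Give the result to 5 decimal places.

0.90801

1 rhodium × 6.724 = 6.724 cobalt
6.724 cobalt × 0.4313 = 2.9000612 palladium
2.9000612 palladium × 3.184 = 9.2337948608 crude
9.2337948608 crude × 0.3772 = 3.48298742149376 tin
3.48298742149376 tin × 0.2607 = 0.908014820783423232 rhodium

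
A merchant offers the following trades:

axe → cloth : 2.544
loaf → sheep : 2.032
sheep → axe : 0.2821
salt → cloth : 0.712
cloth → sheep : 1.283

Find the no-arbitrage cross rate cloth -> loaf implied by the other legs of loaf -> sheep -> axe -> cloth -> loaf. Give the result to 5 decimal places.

Known legs of the cycle: 2.032 × 0.2821 × 2.544 = 1.4582899968
For no arbitrage the full-cycle product must be 1, so the missing rate is 1 / 1.4582899968 ≈ 0.6857347.

0.68573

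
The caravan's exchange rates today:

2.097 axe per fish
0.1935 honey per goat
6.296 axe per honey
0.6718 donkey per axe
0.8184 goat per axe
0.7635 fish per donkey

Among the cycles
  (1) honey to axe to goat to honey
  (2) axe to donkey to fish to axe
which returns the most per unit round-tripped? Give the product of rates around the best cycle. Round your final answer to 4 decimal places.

1.0756

(1) 6.296 × 0.8184 × 0.1935 = 0.99704
(2) 0.6718 × 0.7635 × 2.097 = 1.07559
Highest is cycle (2) at 1.0756 (>1, arbitrage).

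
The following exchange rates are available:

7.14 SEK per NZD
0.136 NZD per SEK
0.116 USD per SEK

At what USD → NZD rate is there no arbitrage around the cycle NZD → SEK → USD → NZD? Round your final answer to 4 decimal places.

1.2074

Known legs of the cycle: 7.14 × 0.116 = 0.82824
For no arbitrage the full-cycle product must be 1, so the missing rate is 1 / 0.82824 ≈ 1.207380.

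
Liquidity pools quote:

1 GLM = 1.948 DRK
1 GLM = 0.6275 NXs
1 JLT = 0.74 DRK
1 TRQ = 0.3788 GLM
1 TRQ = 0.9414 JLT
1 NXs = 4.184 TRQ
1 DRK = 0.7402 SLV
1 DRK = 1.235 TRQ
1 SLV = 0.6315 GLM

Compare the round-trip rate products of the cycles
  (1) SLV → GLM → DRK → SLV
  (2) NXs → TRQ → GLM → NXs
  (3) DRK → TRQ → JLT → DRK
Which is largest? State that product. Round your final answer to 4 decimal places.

(1) 0.6315 × 1.948 × 0.7402 = 0.91057
(2) 4.184 × 0.3788 × 0.6275 = 0.99452
(3) 1.235 × 0.9414 × 0.74 = 0.86035
Highest is cycle (2) at 0.9945 (≤1, no arbitrage).

0.9945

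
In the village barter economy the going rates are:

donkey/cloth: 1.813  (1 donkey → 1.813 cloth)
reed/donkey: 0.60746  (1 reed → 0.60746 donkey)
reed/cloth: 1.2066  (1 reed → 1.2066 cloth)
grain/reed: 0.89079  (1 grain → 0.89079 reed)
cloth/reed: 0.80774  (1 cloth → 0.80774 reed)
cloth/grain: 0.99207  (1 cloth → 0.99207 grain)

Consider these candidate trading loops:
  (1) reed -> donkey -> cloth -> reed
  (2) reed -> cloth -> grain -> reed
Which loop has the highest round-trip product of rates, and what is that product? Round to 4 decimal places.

(1) 0.60746 × 1.813 × 0.80774 = 0.88958
(2) 1.2066 × 0.99207 × 0.89079 = 1.06630
Highest is cycle (2) at 1.0663 (>1, arbitrage).

1.0663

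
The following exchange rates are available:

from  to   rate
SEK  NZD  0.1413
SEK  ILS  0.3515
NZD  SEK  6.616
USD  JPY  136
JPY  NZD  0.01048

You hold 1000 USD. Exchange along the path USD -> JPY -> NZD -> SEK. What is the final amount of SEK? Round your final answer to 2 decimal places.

9429.65

1000 USD × 136 = 136000 JPY
136000 JPY × 0.01048 = 1425.28 NZD
1425.28 NZD × 6.616 = 9429.65248 SEK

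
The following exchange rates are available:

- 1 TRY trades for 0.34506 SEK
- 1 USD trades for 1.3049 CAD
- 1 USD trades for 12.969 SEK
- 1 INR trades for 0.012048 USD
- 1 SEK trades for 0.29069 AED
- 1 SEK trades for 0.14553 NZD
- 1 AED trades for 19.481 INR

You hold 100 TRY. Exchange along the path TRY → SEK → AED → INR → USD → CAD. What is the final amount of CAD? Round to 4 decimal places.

3.0720

100 TRY × 0.34506 = 34.506 SEK
34.506 SEK × 0.29069 = 10.03054914 AED
10.03054914 AED × 19.481 = 195.40512779634 INR
195.40512779634 INR × 0.012048 = 2.35424097969030432 USD
2.35424097969030432 USD × 1.3049 = 3.072049054397878107168 CAD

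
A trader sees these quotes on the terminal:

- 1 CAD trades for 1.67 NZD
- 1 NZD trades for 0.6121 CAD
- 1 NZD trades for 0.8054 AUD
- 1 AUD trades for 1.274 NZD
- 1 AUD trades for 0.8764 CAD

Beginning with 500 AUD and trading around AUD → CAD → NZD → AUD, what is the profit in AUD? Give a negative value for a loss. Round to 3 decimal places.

500 AUD × 0.8764 = 438.2 CAD
438.2 CAD × 1.67 = 731.794 NZD
731.794 NZD × 0.8054 = 589.3868876 AUD
Net change: 589.3868876 − 500 = 89.3868876 AUD

89.387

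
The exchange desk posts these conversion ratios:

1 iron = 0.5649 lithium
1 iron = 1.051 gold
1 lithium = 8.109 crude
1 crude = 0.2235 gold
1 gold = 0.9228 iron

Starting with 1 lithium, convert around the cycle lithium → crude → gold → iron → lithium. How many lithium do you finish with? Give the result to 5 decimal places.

1 lithium × 8.109 = 8.109 crude
8.109 crude × 0.2235 = 1.8123615 gold
1.8123615 gold × 0.9228 = 1.6724471922 iron
1.6724471922 iron × 0.5649 = 0.94476541887378 lithium

0.94477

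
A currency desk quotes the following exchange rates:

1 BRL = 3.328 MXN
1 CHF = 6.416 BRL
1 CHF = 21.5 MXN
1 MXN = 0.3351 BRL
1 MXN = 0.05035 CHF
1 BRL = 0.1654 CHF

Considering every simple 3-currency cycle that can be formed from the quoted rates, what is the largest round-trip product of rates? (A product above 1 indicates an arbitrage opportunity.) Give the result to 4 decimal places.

1.1916

CHF→MXN→BRL→CHF: 21.5 × 0.3351 × 0.1654 = 1.19165
CHF→BRL→MXN→CHF: 6.416 × 3.328 × 0.05035 = 1.07510
Maximum is CHF→MXN→BRL→CHF at 1.1916; arbitrage exists.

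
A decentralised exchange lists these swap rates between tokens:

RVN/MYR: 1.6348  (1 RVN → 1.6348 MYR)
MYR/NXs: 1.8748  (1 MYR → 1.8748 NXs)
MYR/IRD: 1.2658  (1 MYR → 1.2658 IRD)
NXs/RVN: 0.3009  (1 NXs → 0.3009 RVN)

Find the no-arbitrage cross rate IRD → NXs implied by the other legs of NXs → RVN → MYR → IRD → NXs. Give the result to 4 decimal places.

1.6060

Known legs of the cycle: 0.3009 × 1.6348 × 1.2658 = 0.622661348856
For no arbitrage the full-cycle product must be 1, so the missing rate is 1 / 0.622661348856 ≈ 1.606009.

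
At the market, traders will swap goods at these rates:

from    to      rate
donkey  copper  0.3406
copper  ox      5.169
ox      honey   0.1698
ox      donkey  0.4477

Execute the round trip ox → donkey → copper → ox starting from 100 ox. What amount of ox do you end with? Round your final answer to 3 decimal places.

78.820

100 ox × 0.4477 = 44.77 donkey
44.77 donkey × 0.3406 = 15.248662 copper
15.248662 copper × 5.169 = 78.820333878 ox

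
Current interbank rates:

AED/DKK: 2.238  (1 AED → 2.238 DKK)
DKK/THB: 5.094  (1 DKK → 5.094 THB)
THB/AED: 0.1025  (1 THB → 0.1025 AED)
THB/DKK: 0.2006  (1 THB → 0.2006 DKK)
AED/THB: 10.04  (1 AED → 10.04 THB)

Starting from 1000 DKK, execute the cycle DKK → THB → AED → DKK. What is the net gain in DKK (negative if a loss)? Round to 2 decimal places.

168.54

1000 DKK × 5.094 = 5094 THB
5094 THB × 0.1025 = 522.135 AED
522.135 AED × 2.238 = 1168.53813 DKK
Net change: 1168.53813 − 1000 = 168.53813 DKK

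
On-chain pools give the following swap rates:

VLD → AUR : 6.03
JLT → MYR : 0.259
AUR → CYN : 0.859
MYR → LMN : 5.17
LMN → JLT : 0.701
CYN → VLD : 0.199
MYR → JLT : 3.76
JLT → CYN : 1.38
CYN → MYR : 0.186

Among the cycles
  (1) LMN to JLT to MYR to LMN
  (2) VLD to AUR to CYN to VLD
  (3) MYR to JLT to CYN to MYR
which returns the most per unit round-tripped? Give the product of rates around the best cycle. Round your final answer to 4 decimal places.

(1) 0.701 × 0.259 × 5.17 = 0.93866
(2) 6.03 × 0.859 × 0.199 = 1.03077
(3) 3.76 × 1.38 × 0.186 = 0.96512
Highest is cycle (2) at 1.0308 (>1, arbitrage).

1.0308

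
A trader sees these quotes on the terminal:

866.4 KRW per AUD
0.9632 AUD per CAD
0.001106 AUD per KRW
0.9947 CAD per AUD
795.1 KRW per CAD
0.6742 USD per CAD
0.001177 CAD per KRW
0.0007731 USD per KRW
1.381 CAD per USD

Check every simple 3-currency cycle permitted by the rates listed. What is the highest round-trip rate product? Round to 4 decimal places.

CAD→AUD→KRW→CAD: 0.9632 × 866.4 × 0.001177 = 0.98223
CAD→KRW→AUD→CAD: 795.1 × 0.001106 × 0.9947 = 0.87472
CAD→KRW→USD→CAD: 795.1 × 0.0007731 × 1.381 = 0.84889
Maximum is CAD→AUD→KRW→CAD at 0.9822; no arbitrage — every cycle loses value.

0.9822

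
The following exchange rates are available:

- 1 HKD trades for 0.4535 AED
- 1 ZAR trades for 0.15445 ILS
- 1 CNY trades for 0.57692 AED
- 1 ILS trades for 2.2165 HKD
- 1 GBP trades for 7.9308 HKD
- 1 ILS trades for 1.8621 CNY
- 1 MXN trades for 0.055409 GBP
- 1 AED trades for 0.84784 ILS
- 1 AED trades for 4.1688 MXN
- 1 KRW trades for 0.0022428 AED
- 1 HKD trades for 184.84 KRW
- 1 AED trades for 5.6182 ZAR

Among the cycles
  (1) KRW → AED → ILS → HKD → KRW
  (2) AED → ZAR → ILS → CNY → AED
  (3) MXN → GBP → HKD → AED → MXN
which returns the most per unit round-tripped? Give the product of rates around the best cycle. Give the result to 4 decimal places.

(1) 0.0022428 × 0.84784 × 2.2165 × 184.84 = 0.77906
(2) 5.6182 × 0.15445 × 1.8621 × 0.57692 = 0.93219
(3) 0.055409 × 7.9308 × 0.4535 × 4.1688 = 0.83078
Highest is cycle (2) at 0.9322 (≤1, no arbitrage).

0.9322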